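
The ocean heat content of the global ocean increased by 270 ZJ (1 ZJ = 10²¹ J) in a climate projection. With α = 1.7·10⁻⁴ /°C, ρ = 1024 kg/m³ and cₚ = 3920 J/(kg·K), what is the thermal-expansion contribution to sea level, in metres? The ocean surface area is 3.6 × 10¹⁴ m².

Per unit area: Q = 270×10²¹ / (3.6×10¹⁴) = 7.5×10⁸ J/m²
Δh = αQ/(ρcₚ) = 1.7×10⁻⁴ × 7.5×10⁸ / (1024 × 3920) ≈ 0.031763 m

0.0318 m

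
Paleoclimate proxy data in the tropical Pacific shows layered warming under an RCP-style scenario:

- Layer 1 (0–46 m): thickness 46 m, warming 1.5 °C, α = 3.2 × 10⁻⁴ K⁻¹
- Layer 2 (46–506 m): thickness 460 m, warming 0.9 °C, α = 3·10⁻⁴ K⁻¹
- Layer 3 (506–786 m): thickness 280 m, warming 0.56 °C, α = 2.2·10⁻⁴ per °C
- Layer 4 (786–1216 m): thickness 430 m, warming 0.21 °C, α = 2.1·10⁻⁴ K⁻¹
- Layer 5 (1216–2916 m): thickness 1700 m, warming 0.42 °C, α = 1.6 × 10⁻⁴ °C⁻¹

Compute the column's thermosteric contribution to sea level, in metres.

Layer 1: 1.5 × 46 × 3.2×10⁻⁴ = 0.02208 m
Layer 2: 0.9 × 460 × 3×10⁻⁴ = 0.12420 m
Layer 3: 0.56 × 2.2×10⁻⁴ × 280 = 0.034496 m
Layer 4: 430 × 2.1×10⁻⁴ × 0.21 = 0.018963 m
1700 × 0.42 × 1.6×10⁻⁴ = 0.11424 m
Δh = 0.02208 + 0.12420 + 0.034496 + 0.018963 + 0.11424 = 0.313979 m

about 0.31 m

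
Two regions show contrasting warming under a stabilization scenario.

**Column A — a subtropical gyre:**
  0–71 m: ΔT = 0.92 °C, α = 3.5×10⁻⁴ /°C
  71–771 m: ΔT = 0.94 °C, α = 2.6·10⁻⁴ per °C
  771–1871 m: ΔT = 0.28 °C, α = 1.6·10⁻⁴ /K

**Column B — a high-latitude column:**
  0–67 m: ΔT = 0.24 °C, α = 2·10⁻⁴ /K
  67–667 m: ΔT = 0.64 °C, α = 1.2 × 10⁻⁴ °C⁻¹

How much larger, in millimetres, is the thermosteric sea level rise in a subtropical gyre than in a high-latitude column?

A 3.5×10⁻⁴ × 0.92 × 71 = 0.022862 m
A 2.6×10⁻⁴ × 700 × 0.94 = 0.17108 m
A 0.28 × 1100 × 1.6×10⁻⁴ = 0.04928 m
A total: 0.243222 m
B 0.24 × 2×10⁻⁴ × 67 = 0.003216 m
B 67–667 m: 600 × 1.2×10⁻⁴ × 0.64 = 0.04608 m
B total: 0.049296 m
Difference: 0.243222 − 0.049296 = 0.193926 m

194 mm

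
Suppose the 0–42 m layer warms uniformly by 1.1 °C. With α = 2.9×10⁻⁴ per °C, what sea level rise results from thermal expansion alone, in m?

Δh = αΔT·H = 2.9×10⁻⁴ × 1.1 × 42 = 0.013398 m

Δh ≈ 0.0134 m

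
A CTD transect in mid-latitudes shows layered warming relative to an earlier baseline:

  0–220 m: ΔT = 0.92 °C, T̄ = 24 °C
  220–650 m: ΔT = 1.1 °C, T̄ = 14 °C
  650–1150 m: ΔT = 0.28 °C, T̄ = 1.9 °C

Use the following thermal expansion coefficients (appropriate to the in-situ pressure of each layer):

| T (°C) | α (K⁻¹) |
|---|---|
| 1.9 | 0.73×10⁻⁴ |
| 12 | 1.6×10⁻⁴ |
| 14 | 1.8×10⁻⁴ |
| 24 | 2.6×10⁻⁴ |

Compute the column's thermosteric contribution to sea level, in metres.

Layer 1 at 24 °C → α = 2.6×10⁻⁴ K⁻¹
Layer 2 at 14 °C → α = 1.8×10⁻⁴ K⁻¹
Layer 3 at 1.9 °C → α = 0.73×10⁻⁴ K⁻¹
0–220 m: 0.92 × 2.6×10⁻⁴ × 220 = 0.052624 m
220–650 m: 430 × 1.8×10⁻⁴ × 1.1 = 0.08514 m
Layer 3: 0.73×10⁻⁴ × 500 × 0.28 = 0.01022 m
Δh = 0.052624 + 0.08514 + 0.01022 = 0.147984 m ≈ 0.15 m

0.15 m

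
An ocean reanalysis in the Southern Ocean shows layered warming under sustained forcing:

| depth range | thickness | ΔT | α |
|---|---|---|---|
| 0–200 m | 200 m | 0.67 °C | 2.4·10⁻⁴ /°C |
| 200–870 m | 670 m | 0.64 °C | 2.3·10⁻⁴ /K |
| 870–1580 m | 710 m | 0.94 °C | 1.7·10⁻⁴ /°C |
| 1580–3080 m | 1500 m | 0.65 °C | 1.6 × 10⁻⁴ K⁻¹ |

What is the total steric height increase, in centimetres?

0–200 m: 200 × 0.67 × 2.4×10⁻⁴ = 0.03216 m
670 × 2.3×10⁻⁴ × 0.64 = 0.098624 m
870–1580 m: 710 × 1.7×10⁻⁴ × 0.94 = 0.113458 m
1580–3080 m: 1500 × 1.6×10⁻⁴ × 0.65 = 0.15600 m
Δh = 0.03216 + 0.098624 + 0.113458 + 0.15600 = 0.400242 m ≈ 40 cm

40 cm of thermosteric rise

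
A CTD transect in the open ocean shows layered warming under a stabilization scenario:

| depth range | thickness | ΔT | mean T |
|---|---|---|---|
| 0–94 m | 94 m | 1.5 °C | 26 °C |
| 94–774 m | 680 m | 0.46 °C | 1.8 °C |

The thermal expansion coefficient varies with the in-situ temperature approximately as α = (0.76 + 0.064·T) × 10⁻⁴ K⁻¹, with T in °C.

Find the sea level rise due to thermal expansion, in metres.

Layer 1: α = (0.76 + 0.064×26)×10⁻⁴ = 2.424×10⁻⁴ K⁻¹
Layer 2: α = (0.76 + 0.064×1.8)×10⁻⁴ = 0.8752×10⁻⁴ K⁻¹
2.424×10⁻⁴ × 94 × 1.5 = 0.0341784 m
94–774 m: 0.8752×10⁻⁴ × 0.46 × 680 = 0.027376256 m
Δh = 0.0341784 + 0.027376256 = 0.061554656 m ≈ 0.062 m

about 0.062 m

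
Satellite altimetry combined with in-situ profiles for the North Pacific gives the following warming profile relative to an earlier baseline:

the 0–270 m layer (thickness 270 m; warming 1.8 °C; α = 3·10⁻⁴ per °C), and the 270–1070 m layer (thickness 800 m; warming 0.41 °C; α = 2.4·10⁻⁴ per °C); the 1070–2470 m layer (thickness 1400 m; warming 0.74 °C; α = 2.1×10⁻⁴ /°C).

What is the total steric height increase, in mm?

442 mm

Layer 1: 3×10⁻⁴ × 1.8 × 270 = 0.14580 m
800 × 2.4×10⁻⁴ × 0.41 = 0.07872 m
1400 × 0.74 × 2.1×10⁻⁴ = 0.21756 m
Δh = 0.14580 + 0.07872 + 0.21756 = 0.44208 m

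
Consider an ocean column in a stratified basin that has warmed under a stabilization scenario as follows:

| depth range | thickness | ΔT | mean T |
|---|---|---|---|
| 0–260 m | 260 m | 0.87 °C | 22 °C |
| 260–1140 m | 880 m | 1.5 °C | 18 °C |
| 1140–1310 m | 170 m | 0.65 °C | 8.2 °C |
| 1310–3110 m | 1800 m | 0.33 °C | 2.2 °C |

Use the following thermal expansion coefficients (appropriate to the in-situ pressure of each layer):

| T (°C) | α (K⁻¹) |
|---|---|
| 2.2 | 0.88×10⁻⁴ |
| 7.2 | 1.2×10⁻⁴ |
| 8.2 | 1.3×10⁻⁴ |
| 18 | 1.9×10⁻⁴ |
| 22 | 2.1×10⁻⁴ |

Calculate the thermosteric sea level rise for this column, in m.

Δh ≈ 0.365 m

Layer 1 at 22 °C → α = 2.1×10⁻⁴ K⁻¹
Layer 2 at 18 °C → α = 1.9×10⁻⁴ K⁻¹
Layer 3 at 8.2 °C → α = 1.3×10⁻⁴ K⁻¹
Layer 4 at 2.2 °C → α = 0.88×10⁻⁴ K⁻¹
260 × 2.1×10⁻⁴ × 0.87 = 0.047502 m
1.5 × 880 × 1.9×10⁻⁴ = 0.25080 m
1140–1310 m: 0.65 × 1.3×10⁻⁴ × 170 = 0.014365 m
0.88×10⁻⁴ × 0.33 × 1800 = 0.052272 m
Δh = 0.047502 + 0.25080 + 0.014365 + 0.052272 = 0.364939 m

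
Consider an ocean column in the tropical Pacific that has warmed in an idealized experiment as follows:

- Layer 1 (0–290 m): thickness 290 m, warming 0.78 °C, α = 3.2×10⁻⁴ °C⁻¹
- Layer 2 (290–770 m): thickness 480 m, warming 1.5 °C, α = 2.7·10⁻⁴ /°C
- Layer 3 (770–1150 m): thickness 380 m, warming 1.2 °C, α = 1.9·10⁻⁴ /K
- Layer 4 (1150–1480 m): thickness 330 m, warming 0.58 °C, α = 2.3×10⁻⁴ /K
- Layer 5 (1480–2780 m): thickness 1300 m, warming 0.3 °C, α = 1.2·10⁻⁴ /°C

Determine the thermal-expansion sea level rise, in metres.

0.44 m of thermosteric rise

0–290 m: 290 × 3.2×10⁻⁴ × 0.78 = 0.072384 m
290–770 m: 1.5 × 480 × 2.7×10⁻⁴ = 0.19440 m
770–1150 m: 1.2 × 1.9×10⁻⁴ × 380 = 0.08664 m
330 × 0.58 × 2.3×10⁻⁴ = 0.044022 m
Layer 5: 1300 × 0.3 × 1.2×10⁻⁴ = 0.04680 m
Δh = 0.072384 + 0.19440 + 0.08664 + 0.044022 + 0.04680 = 0.444246 m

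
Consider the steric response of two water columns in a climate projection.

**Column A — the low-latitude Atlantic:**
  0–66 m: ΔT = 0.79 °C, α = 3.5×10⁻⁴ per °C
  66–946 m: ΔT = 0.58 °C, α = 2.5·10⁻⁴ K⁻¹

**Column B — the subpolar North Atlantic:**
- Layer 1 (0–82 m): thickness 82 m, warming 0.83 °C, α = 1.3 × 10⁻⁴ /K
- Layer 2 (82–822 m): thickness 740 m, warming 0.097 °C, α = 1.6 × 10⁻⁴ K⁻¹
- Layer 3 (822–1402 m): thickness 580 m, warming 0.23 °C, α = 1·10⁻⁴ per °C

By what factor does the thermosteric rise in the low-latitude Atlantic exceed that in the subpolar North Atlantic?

A 66 × 3.5×10⁻⁴ × 0.79 = 0.018249 m
A 0.58 × 2.5×10⁻⁴ × 880 = 0.12760 m
A total: 0.145849 m
B Layer 1: 0.83 × 1.3×10⁻⁴ × 82 = 0.0088478 m
B 82–822 m: 1.6×10⁻⁴ × 0.097 × 740 = 0.0114848 m
B 822–1402 m: 0.23 × 1×10⁻⁴ × 580 = 0.01334 m
B total: 0.0336726 m
Ratio: 0.145849 / 0.0336726 ≈ 4.331

≈ 4.33×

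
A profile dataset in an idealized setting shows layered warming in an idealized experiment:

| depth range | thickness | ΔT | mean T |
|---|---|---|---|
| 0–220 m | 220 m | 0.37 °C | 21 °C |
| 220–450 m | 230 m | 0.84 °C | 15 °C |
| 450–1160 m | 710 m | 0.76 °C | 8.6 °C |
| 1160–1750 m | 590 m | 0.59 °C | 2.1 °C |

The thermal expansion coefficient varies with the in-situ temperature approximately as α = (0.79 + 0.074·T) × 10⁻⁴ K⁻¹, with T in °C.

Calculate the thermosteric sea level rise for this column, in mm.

Δh ≈ 166 mm

Layer 1: α = (0.79 + 0.074×21)×10⁻⁴ = 2.344×10⁻⁴ K⁻¹
Layer 2: α = (0.79 + 0.074×15)×10⁻⁴ = 1.9×10⁻⁴ K⁻¹
Layer 3: α = (0.79 + 0.074×8.6)×10⁻⁴ = 1.4264×10⁻⁴ K⁻¹
Layer 4: α = (0.79 + 0.074×2.1)×10⁻⁴ = 0.9454×10⁻⁴ K⁻¹
0–220 m: 0.37 × 220 × 2.344×10⁻⁴ = 0.01908016 m
220–450 m: 0.84 × 230 × 1.9×10⁻⁴ = 0.036708 m
450–1160 m: 710 × 0.76 × 1.4264×10⁻⁴ = 0.076968544 m
Layer 4: 0.59 × 0.9454×10⁻⁴ × 590 = 0.032909374 m
Δh = 0.01908016 + 0.036708 + 0.076968544 + 0.032909374 = 0.165666078 m ≈ 166 mm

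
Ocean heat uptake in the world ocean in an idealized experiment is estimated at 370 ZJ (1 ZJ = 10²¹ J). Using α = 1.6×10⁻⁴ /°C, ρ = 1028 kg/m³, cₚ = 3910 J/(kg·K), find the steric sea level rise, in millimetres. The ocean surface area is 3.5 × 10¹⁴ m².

Per unit area: Q = 370×10²¹ / (3.5×10¹⁴) ≈ 1.057×10⁹ J/m²
Δh = αQ/(ρcₚ) = 1.6×10⁻⁴ × 1.057×10⁹ / (1028 × 3910) ≈ 0.042075 m

Δh ≈ 42 mm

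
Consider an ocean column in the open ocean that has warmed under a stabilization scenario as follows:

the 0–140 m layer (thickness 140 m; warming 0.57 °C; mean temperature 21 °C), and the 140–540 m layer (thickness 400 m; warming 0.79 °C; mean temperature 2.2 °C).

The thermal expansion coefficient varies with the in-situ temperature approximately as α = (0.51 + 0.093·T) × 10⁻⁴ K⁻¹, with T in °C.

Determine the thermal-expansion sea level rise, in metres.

Layer 1: α = (0.51 + 0.093×21)×10⁻⁴ = 2.463×10⁻⁴ K⁻¹
Layer 2: α = (0.51 + 0.093×2.2)×10⁻⁴ = 0.7146×10⁻⁴ K⁻¹
0–140 m: 140 × 0.57 × 2.463×10⁻⁴ = 0.01965474 m
Layer 2: 400 × 0.7146×10⁻⁴ × 0.79 = 0.02258136 m
Δh = 0.01965474 + 0.02258136 = 0.0422361 m

Δh = 0.0422 m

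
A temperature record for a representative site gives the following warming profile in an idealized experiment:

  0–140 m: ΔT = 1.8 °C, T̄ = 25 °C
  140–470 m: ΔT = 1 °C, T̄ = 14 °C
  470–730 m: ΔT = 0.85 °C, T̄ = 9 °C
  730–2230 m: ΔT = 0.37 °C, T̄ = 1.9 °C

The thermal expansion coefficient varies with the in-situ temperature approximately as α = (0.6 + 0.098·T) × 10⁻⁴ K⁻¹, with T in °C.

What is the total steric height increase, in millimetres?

Δh = 218 mm

Layer 1: α = (0.6 + 0.098×25)×10⁻⁴ = 3.05×10⁻⁴ K⁻¹
Layer 2: α = (0.6 + 0.098×14)×10⁻⁴ = 1.972×10⁻⁴ K⁻¹
Layer 3: α = (0.6 + 0.098×9)×10⁻⁴ = 1.482×10⁻⁴ K⁻¹
Layer 4: α = (0.6 + 0.098×1.9)×10⁻⁴ = 0.7862×10⁻⁴ K⁻¹
Layer 1: 140 × 1.8 × 3.05×10⁻⁴ = 0.07686 m
140–470 m: 1.972×10⁻⁴ × 330 × 1 = 0.065076 m
470–730 m: 260 × 0.85 × 1.482×10⁻⁴ = 0.0327522 m
730–2230 m: 0.37 × 1500 × 0.7862×10⁻⁴ = 0.0436341 m
Δh = 0.07686 + 0.065076 + 0.0327522 + 0.0436341 = 0.2183223 m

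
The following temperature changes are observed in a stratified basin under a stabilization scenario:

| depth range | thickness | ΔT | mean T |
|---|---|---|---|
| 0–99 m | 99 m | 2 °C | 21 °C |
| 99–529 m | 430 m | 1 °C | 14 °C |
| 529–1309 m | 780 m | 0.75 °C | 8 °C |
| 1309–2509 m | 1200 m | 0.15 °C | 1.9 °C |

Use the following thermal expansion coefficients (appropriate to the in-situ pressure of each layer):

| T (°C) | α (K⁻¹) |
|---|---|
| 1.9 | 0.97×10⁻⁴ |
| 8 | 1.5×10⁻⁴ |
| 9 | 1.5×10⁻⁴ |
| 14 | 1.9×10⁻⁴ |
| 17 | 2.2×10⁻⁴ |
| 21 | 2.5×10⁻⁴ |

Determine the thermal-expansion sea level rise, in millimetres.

Layer 1 at 21 °C → α = 2.5×10⁻⁴ K⁻¹
Layer 2 at 14 °C → α = 1.9×10⁻⁴ K⁻¹
Layer 3 at 8 °C → α = 1.5×10⁻⁴ K⁻¹
Layer 4 at 1.9 °C → α = 0.97×10⁻⁴ K⁻¹
Layer 1: 2.5×10⁻⁴ × 2 × 99 = 0.04950 m
99–529 m: 430 × 1 × 1.9×10⁻⁴ = 0.08170 m
529–1309 m: 780 × 1.5×10⁻⁴ × 0.75 = 0.08775 m
0.97×10⁻⁴ × 0.15 × 1200 = 0.01746 m
Δh = 0.04950 + 0.08170 + 0.08775 + 0.01746 = 0.23641 m ≈ 236 mm

Δh ≈ 236 mm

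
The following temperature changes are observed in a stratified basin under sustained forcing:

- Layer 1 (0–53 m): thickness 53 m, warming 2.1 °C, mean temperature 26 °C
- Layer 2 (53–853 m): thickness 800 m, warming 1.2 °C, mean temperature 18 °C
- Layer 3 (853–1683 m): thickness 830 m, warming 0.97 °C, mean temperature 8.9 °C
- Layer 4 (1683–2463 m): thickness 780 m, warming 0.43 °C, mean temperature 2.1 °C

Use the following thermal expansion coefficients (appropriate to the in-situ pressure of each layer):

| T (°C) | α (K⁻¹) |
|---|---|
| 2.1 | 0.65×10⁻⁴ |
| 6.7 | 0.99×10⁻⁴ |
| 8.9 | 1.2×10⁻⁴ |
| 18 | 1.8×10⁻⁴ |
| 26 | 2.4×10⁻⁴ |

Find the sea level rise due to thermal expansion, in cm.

Layer 1 at 26 °C → α = 2.4×10⁻⁴ K⁻¹
Layer 2 at 18 °C → α = 1.8×10⁻⁴ K⁻¹
Layer 3 at 8.9 °C → α = 1.2×10⁻⁴ K⁻¹
Layer 4 at 2.1 °C → α = 0.65×10⁻⁴ K⁻¹
Layer 1: 2.4×10⁻⁴ × 53 × 2.1 = 0.026712 m
800 × 1.2 × 1.8×10⁻⁴ = 0.17280 m
Layer 3: 0.97 × 830 × 1.2×10⁻⁴ = 0.096612 m
1683–2463 m: 0.43 × 780 × 0.65×10⁻⁴ = 0.021801 m
Δh = 0.026712 + 0.17280 + 0.096612 + 0.021801 = 0.317925 m

31.8 cm of thermosteric rise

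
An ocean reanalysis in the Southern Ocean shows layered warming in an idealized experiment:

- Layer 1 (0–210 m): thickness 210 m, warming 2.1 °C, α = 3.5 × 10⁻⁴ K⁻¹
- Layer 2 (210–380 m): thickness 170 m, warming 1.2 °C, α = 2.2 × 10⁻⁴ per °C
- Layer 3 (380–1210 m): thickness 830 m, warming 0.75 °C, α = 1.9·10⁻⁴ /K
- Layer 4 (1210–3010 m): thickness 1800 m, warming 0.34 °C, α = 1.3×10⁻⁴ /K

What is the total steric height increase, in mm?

2.1 × 3.5×10⁻⁴ × 210 = 0.15435 m
1.2 × 2.2×10⁻⁴ × 170 = 0.04488 m
380–1210 m: 0.75 × 1.9×10⁻⁴ × 830 = 0.118275 m
Layer 4: 1.3×10⁻⁴ × 1800 × 0.34 = 0.07956 m
Δh = 0.15435 + 0.04488 + 0.118275 + 0.07956 = 0.397065 m ≈ 400 mm

400 mm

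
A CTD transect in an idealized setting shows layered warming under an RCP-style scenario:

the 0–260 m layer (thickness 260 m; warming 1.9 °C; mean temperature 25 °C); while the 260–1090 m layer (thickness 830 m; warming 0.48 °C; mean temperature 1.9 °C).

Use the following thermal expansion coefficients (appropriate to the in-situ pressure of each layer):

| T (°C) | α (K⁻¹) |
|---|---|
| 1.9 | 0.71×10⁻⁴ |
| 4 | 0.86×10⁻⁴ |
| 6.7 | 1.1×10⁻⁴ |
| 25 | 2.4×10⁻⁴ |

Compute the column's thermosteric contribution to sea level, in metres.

about 0.147 m

Layer 1 at 25 °C → α = 2.4×10⁻⁴ K⁻¹
Layer 2 at 1.9 °C → α = 0.71×10⁻⁴ K⁻¹
2.4×10⁻⁴ × 260 × 1.9 = 0.11856 m
260–1090 m: 0.71×10⁻⁴ × 0.48 × 830 = 0.0282864 m
Δh = 0.11856 + 0.0282864 = 0.1468464 m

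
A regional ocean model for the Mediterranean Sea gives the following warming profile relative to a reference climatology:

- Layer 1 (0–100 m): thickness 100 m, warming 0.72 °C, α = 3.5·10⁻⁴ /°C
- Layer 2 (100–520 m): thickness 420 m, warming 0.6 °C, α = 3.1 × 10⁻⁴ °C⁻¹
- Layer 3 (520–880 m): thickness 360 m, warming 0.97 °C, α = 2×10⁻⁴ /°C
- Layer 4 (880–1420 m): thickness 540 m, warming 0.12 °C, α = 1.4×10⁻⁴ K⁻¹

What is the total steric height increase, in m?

Δh = 0.182 m

100 × 0.72 × 3.5×10⁻⁴ = 0.02520 m
0.6 × 420 × 3.1×10⁻⁴ = 0.07812 m
0.97 × 360 × 2×10⁻⁴ = 0.06984 m
880–1420 m: 0.12 × 540 × 1.4×10⁻⁴ = 0.009072 m
Δh = 0.02520 + 0.07812 + 0.06984 + 0.009072 = 0.182232 m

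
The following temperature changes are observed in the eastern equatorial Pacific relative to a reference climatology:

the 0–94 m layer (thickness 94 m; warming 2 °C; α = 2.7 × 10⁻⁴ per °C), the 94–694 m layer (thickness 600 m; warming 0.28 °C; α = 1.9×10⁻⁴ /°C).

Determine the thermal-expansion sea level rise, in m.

94 × 2.7×10⁻⁴ × 2 = 0.05076 m
0.28 × 600 × 1.9×10⁻⁴ = 0.03192 m
Δh = 0.05076 + 0.03192 = 0.08268 m

Δh = 0.0827 m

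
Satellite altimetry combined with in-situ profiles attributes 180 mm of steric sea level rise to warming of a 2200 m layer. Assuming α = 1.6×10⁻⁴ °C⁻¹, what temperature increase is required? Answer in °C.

about 0.511 °C

ΔT = Δh/(αH) = 0.18 / (1.6×10⁻⁴ × 2200) ≈ 0.5114 °C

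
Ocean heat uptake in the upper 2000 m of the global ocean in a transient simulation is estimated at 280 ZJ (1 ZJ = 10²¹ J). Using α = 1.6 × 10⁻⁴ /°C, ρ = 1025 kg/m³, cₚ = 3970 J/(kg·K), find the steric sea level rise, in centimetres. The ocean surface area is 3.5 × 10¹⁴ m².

Per unit area: Q = 280×10²¹ / (3.5×10¹⁴) = 8×10⁸ J/m²
Δh = αQ/(ρcₚ) = 1.6×10⁻⁴ × 8×10⁸ / (1025 × 3970) ≈ 0.031455 m

3.15 cm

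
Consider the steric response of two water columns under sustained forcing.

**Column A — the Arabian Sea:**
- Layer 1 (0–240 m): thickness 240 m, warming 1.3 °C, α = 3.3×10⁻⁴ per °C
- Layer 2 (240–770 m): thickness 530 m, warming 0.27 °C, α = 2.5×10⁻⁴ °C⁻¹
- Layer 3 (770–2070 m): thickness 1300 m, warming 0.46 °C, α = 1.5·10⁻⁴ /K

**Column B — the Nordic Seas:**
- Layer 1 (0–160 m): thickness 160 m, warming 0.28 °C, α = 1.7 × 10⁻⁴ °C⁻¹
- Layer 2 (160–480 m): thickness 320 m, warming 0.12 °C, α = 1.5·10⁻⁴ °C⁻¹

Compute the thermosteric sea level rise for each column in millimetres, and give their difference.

A 1.3 × 240 × 3.3×10⁻⁴ = 0.10296 m
A 240–770 m: 530 × 0.27 × 2.5×10⁻⁴ = 0.035775 m
A 1.5×10⁻⁴ × 0.46 × 1300 = 0.08970 m
A total: 0.228435 m
B 0–160 m: 1.7×10⁻⁴ × 160 × 0.28 = 0.007616 m
B 1.5×10⁻⁴ × 320 × 0.12 = 0.00576 m
B total: 0.013376 m
Difference: 0.228435 − 0.013376 = 0.215059 m

Δh_A ≈ 228 mm, Δh_B ≈ 13.4 mm; difference ≈ 215 mm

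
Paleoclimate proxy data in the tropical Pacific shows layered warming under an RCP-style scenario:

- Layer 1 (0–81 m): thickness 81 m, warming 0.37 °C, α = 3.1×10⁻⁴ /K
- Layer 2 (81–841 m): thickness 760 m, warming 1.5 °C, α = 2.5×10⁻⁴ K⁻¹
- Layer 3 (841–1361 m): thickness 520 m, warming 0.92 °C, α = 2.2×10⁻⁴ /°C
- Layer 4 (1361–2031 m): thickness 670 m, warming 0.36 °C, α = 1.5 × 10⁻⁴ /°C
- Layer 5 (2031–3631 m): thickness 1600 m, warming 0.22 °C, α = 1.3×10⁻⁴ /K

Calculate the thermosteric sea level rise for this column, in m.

Layer 1: 81 × 3.1×10⁻⁴ × 0.37 = 0.0092907 m
Layer 2: 2.5×10⁻⁴ × 760 × 1.5 = 0.28500 m
0.92 × 520 × 2.2×10⁻⁴ = 0.105248 m
1.5×10⁻⁴ × 0.36 × 670 = 0.03618 m
2031–3631 m: 1.3×10⁻⁴ × 1600 × 0.22 = 0.04576 m
Δh = 0.0092907 + 0.28500 + 0.105248 + 0.03618 + 0.04576 = 0.4814787 m ≈ 0.481 m

0.481 m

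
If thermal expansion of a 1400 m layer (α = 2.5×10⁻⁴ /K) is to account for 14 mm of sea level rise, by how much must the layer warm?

0.040 K

ΔT = Δh/(αH) = 0.014 / (2.5×10⁻⁴ × 1400) = 0.04000 K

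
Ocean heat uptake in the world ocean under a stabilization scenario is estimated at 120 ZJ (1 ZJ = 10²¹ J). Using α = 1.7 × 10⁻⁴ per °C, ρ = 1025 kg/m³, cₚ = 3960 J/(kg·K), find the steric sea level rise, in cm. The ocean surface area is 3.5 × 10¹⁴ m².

1.4 cm of thermosteric rise

Per unit area: Q = 120×10²¹ / (3.5×10¹⁴) ≈ 3.429×10⁸ J/m²
Δh = αQ/(ρcₚ) = 1.7×10⁻⁴ × 3.429×10⁸ / (1025 × 3960) ≈ 0.014361 m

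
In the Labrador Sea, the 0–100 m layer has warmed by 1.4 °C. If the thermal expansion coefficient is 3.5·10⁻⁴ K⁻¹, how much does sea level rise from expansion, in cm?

4.9 cm

Δh = αΔT·H = 3.5×10⁻⁴ × 1.4 × 100 = 0.04900 m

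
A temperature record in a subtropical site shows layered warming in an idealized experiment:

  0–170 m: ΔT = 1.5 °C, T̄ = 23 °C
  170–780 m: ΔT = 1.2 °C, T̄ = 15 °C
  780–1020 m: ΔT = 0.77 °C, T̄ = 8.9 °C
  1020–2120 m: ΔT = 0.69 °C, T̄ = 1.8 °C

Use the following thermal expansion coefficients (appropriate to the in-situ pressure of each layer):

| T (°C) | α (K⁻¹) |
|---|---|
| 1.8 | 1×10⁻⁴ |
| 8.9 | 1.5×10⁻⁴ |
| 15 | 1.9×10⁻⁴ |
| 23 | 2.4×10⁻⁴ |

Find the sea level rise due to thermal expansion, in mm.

Δh ≈ 304 mm

Layer 1 at 23 °C → α = 2.4×10⁻⁴ K⁻¹
Layer 2 at 15 °C → α = 1.9×10⁻⁴ K⁻¹
Layer 3 at 8.9 °C → α = 1.5×10⁻⁴ K⁻¹
Layer 4 at 1.8 °C → α = 1×10⁻⁴ K⁻¹
2.4×10⁻⁴ × 170 × 1.5 = 0.06120 m
1.9×10⁻⁴ × 610 × 1.2 = 0.13908 m
780–1020 m: 0.77 × 1.5×10⁻⁴ × 240 = 0.02772 m
0.69 × 1100 × 1×10⁻⁴ = 0.07590 m
Δh = 0.06120 + 0.13908 + 0.02772 + 0.07590 = 0.30390 m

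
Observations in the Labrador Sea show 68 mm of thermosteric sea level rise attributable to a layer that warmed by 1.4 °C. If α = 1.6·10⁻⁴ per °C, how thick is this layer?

about 304 m

H = Δh/(αΔT) = 0.068 / (1.6×10⁻⁴ × 1.4) ≈ 303.6 m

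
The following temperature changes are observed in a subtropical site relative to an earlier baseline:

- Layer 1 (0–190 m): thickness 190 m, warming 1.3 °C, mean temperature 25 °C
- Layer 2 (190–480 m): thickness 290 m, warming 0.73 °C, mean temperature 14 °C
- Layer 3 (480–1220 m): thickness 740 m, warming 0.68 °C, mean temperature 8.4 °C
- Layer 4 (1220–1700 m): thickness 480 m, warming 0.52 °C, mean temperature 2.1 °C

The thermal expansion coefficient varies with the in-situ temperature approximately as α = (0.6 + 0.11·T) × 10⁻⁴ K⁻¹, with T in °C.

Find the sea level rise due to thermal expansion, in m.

Layer 1: α = (0.6 + 0.11×25)×10⁻⁴ = 3.35×10⁻⁴ K⁻¹
Layer 2: α = (0.6 + 0.11×14)×10⁻⁴ = 2.14×10⁻⁴ K⁻¹
Layer 3: α = (0.6 + 0.11×8.4)×10⁻⁴ = 1.524×10⁻⁴ K⁻¹
Layer 4: α = (0.6 + 0.11×2.1)×10⁻⁴ = 0.831×10⁻⁴ K⁻¹
0–190 m: 3.35×10⁻⁴ × 190 × 1.3 = 0.082745 m
0.73 × 2.14×10⁻⁴ × 290 = 0.0453038 m
480–1220 m: 740 × 1.524×10⁻⁴ × 0.68 = 0.07668768 m
0.831×10⁻⁴ × 0.52 × 480 = 0.02074176 m
Δh = 0.082745 + 0.0453038 + 0.07668768 + 0.02074176 = 0.22547824 m

0.23 m of thermosteric rise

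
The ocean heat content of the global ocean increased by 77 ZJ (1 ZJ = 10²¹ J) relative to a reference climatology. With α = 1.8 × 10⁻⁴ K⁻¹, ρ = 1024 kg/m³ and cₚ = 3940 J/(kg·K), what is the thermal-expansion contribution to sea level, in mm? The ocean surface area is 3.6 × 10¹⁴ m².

Δh ≈ 9.5 mm

Per unit area: Q = 77×10²¹ / (3.6×10¹⁴) ≈ 2.139×10⁸ J/m²
Δh = αQ/(ρcₚ) = 1.8×10⁻⁴ × 2.139×10⁸ / (1024 × 3940) ≈ 0.009543 m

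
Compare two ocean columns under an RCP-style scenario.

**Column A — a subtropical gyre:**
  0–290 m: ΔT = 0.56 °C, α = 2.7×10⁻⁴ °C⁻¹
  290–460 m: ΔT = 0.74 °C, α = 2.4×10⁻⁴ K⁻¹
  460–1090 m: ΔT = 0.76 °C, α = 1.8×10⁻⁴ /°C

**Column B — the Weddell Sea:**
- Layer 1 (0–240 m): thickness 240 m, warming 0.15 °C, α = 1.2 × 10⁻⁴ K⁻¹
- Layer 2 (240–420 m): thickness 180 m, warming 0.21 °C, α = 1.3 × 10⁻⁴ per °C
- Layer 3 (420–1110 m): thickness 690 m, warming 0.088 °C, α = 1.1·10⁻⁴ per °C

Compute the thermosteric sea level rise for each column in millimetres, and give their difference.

A 290 × 0.56 × 2.7×10⁻⁴ = 0.043848 m
A 290–460 m: 170 × 0.74 × 2.4×10⁻⁴ = 0.030192 m
A 1.8×10⁻⁴ × 630 × 0.76 = 0.086184 m
A total: 0.160224 m
B Layer 1: 1.2×10⁻⁴ × 240 × 0.15 = 0.00432 m
B 180 × 0.21 × 1.3×10⁻⁴ = 0.004914 m
B 0.088 × 690 × 1.1×10⁻⁴ = 0.0066792 m
B total: 0.0159132 m
Difference: 0.160224 − 0.0159132 = 0.1443108 m

Δh_A ≈ 160 mm, Δh_B ≈ 16 mm; difference ≈ 140 mm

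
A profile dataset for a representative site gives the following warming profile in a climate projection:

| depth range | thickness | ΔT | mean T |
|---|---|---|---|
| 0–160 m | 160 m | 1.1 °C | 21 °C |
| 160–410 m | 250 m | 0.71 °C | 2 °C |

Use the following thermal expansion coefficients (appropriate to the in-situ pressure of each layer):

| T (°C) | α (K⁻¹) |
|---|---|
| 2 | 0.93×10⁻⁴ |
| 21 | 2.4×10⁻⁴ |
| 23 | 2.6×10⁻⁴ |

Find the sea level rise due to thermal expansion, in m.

Δh = 0.059 m

Layer 1 at 21 °C → α = 2.4×10⁻⁴ K⁻¹
Layer 2 at 2 °C → α = 0.93×10⁻⁴ K⁻¹
2.4×10⁻⁴ × 160 × 1.1 = 0.04224 m
Layer 2: 0.93×10⁻⁴ × 0.71 × 250 = 0.0165075 m
Δh = 0.04224 + 0.0165075 = 0.0587475 m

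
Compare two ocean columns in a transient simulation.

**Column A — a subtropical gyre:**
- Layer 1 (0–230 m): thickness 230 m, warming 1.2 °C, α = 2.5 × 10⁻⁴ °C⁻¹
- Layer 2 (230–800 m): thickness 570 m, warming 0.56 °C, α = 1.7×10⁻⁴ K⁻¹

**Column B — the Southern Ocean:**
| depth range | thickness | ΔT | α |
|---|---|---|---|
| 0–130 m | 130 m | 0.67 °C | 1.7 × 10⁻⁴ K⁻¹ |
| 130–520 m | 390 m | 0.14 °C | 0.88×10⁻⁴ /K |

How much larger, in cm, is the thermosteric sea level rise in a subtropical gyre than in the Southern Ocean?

Δh_A − Δh_B ≈ 10.4 cm

A 1.2 × 230 × 2.5×10⁻⁴ = 0.06900 m
A 230–800 m: 570 × 0.56 × 1.7×10⁻⁴ = 0.054264 m
A total: 0.123264 m
B 0–130 m: 1.7×10⁻⁴ × 0.67 × 130 = 0.014807 m
B Layer 2: 0.14 × 0.88×10⁻⁴ × 390 = 0.0048048 m
B total: 0.0196118 m
Difference: 0.123264 − 0.0196118 = 0.1036522 m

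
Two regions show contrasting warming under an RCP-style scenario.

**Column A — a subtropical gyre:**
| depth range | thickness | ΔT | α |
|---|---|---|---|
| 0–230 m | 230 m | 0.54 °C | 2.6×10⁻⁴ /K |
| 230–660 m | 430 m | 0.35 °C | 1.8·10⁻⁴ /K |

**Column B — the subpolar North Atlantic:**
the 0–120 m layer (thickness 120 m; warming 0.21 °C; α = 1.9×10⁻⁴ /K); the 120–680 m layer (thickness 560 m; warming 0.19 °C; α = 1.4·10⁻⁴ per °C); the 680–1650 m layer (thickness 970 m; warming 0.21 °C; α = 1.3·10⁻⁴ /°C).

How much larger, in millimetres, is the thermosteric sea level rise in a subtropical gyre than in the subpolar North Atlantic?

13.2 mm

A Layer 1: 2.6×10⁻⁴ × 230 × 0.54 = 0.032292 m
A 230–660 m: 1.8×10⁻⁴ × 430 × 0.35 = 0.02709 m
A total: 0.059382 m
B 0–120 m: 0.21 × 1.9×10⁻⁴ × 120 = 0.004788 m
B Layer 2: 1.4×10⁻⁴ × 0.19 × 560 = 0.014896 m
B 680–1650 m: 0.21 × 970 × 1.3×10⁻⁴ = 0.026481 m
B total: 0.046165 m
Difference: 0.059382 − 0.046165 = 0.013217 m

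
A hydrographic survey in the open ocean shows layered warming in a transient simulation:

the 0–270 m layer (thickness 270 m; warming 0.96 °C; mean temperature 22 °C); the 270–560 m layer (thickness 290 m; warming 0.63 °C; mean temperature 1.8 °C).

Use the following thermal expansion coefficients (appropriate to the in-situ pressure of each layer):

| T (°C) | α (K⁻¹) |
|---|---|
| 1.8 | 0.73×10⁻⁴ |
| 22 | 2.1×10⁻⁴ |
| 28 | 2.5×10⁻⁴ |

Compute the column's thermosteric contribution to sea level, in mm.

Layer 1 at 22 °C → α = 2.1×10⁻⁴ K⁻¹
Layer 2 at 1.8 °C → α = 0.73×10⁻⁴ K⁻¹
0.96 × 2.1×10⁻⁴ × 270 = 0.054432 m
Layer 2: 0.73×10⁻⁴ × 0.63 × 290 = 0.0133371 m
Δh = 0.054432 + 0.0133371 = 0.0677691 m

68 mm of thermosteric rise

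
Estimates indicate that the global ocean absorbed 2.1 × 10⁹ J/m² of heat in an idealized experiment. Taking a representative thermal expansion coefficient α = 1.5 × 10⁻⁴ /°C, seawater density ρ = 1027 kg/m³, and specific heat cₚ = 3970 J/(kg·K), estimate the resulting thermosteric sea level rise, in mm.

Δh ≈ 77 mm

Δh = αQ/(ρcₚ) = 1.5×10⁻⁴ × 2.1×10⁹ / (1027 × 3970) ≈ 0.077259 m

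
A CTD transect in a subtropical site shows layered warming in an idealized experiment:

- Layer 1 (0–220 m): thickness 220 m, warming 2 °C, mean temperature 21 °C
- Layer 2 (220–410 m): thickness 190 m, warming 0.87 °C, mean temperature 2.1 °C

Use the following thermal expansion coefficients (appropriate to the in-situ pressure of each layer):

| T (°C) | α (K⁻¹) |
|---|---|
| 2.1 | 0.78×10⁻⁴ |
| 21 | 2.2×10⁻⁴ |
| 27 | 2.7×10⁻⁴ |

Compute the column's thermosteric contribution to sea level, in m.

0.110 m of thermosteric rise

Layer 1 at 21 °C → α = 2.2×10⁻⁴ K⁻¹
Layer 2 at 2.1 °C → α = 0.78×10⁻⁴ K⁻¹
220 × 2 × 2.2×10⁻⁴ = 0.09680 m
220–410 m: 0.87 × 0.78×10⁻⁴ × 190 = 0.0128934 m
Δh = 0.09680 + 0.0128934 = 0.1096934 m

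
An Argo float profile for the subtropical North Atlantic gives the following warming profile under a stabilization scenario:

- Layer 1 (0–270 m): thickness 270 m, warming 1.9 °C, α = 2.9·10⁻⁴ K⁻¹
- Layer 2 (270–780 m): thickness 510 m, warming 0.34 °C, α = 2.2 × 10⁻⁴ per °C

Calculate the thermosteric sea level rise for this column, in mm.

187 mm

1.9 × 270 × 2.9×10⁻⁴ = 0.14877 m
0.34 × 510 × 2.2×10⁻⁴ = 0.038148 m
Δh = 0.14877 + 0.038148 = 0.186918 m ≈ 187 mm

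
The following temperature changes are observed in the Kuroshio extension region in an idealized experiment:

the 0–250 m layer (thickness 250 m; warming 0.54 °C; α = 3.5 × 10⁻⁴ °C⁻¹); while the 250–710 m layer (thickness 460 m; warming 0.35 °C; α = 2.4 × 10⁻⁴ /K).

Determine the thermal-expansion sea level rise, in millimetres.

Δh ≈ 85.9 mm

0–250 m: 250 × 3.5×10⁻⁴ × 0.54 = 0.04725 m
Layer 2: 460 × 2.4×10⁻⁴ × 0.35 = 0.03864 m
Δh = 0.04725 + 0.03864 = 0.08589 m ≈ 85.9 mm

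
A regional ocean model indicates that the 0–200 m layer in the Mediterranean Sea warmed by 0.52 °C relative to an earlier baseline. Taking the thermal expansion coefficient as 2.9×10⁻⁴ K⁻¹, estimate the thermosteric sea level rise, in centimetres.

Δh = αΔT·H = 2.9×10⁻⁴ × 0.52 × 200 = 0.03016 m

3.0 cm of thermosteric rise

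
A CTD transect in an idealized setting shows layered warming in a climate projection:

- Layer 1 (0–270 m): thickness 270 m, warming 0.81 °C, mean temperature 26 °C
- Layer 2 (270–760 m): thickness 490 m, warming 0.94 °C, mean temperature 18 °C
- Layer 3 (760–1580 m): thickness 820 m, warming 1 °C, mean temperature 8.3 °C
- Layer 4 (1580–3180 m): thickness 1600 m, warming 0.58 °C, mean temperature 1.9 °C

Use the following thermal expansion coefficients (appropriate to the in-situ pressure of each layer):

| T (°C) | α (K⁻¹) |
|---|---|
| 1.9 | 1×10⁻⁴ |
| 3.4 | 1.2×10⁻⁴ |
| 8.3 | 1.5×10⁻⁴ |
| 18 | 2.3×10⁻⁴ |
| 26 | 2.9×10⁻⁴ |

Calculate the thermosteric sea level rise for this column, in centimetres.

Layer 1 at 26 °C → α = 2.9×10⁻⁴ K⁻¹
Layer 2 at 18 °C → α = 2.3×10⁻⁴ K⁻¹
Layer 3 at 8.3 °C → α = 1.5×10⁻⁴ K⁻¹
Layer 4 at 1.9 °C → α = 1×10⁻⁴ K⁻¹
0.81 × 270 × 2.9×10⁻⁴ = 0.063423 m
0.94 × 490 × 2.3×10⁻⁴ = 0.105938 m
Layer 3: 1 × 1.5×10⁻⁴ × 820 = 0.12300 m
1×10⁻⁴ × 0.58 × 1600 = 0.09280 m
Δh = 0.063423 + 0.105938 + 0.12300 + 0.09280 = 0.385161 m

Δh = 38.5 cm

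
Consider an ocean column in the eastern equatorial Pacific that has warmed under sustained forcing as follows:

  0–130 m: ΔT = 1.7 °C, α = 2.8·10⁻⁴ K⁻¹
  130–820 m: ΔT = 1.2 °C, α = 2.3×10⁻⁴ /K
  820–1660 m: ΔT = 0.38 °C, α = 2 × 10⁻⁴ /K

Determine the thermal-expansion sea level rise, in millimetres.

Δh ≈ 316 mm

0–130 m: 1.7 × 130 × 2.8×10⁻⁴ = 0.06188 m
Layer 2: 690 × 2.3×10⁻⁴ × 1.2 = 0.19044 m
Layer 3: 2×10⁻⁴ × 840 × 0.38 = 0.06384 m
Δh = 0.06188 + 0.19044 + 0.06384 = 0.31616 m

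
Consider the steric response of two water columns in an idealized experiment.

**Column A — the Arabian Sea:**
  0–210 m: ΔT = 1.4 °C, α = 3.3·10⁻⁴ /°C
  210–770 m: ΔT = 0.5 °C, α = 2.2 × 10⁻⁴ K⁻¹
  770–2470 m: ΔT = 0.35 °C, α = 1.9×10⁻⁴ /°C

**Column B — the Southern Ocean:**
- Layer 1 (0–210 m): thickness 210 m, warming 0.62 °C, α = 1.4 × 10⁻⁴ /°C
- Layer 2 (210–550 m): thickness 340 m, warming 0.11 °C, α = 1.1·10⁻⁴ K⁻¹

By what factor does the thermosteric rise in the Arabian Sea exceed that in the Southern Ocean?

A 0–210 m: 1.4 × 210 × 3.3×10⁻⁴ = 0.09702 m
A 210–770 m: 2.2×10⁻⁴ × 0.5 × 560 = 0.06160 m
A 0.35 × 1700 × 1.9×10⁻⁴ = 0.11305 m
A total: 0.27167 m
B 0–210 m: 1.4×10⁻⁴ × 0.62 × 210 = 0.018228 m
B 210–550 m: 1.1×10⁻⁴ × 340 × 0.11 = 0.004114 m
B total: 0.022342 m
Ratio: 0.27167 / 0.022342 ≈ 12.16

≈ 12×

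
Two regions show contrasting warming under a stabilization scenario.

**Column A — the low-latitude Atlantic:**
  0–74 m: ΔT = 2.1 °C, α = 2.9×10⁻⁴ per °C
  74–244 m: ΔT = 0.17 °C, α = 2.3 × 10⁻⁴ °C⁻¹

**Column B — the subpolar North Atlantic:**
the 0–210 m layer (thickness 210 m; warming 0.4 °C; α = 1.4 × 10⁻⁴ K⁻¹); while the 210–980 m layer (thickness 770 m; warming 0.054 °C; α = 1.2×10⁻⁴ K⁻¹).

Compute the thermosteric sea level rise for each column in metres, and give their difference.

Δh_A ≈ 0.052 m, Δh_B ≈ 0.017 m; difference ≈ 0.035 m

A Layer 1: 2.9×10⁻⁴ × 74 × 2.1 = 0.045066 m
A Layer 2: 170 × 0.17 × 2.3×10⁻⁴ = 0.006647 m
A total: 0.051713 m
B Layer 1: 210 × 0.4 × 1.4×10⁻⁴ = 0.01176 m
B 770 × 1.2×10⁻⁴ × 0.054 = 0.0049896 m
B total: 0.0167496 m
Difference: 0.051713 − 0.0167496 = 0.0349634 m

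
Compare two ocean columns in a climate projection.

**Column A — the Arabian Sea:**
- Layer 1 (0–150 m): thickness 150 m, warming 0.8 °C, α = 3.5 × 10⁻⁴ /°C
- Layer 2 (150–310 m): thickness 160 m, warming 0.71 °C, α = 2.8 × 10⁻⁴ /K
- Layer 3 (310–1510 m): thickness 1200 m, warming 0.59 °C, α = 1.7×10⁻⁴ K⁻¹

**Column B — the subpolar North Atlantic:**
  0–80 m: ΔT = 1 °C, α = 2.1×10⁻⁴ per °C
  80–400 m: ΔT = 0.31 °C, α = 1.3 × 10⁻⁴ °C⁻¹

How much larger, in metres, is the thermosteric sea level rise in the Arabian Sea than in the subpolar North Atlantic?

A 0–150 m: 3.5×10⁻⁴ × 150 × 0.8 = 0.04200 m
A 150–310 m: 0.71 × 2.8×10⁻⁴ × 160 = 0.031808 m
A 310–1510 m: 1.7×10⁻⁴ × 1200 × 0.59 = 0.12036 m
A total: 0.194168 m
B Layer 1: 2.1×10⁻⁴ × 80 × 1 = 0.01680 m
B Layer 2: 0.31 × 1.3×10⁻⁴ × 320 = 0.012896 m
B total: 0.029696 m
Difference: 0.194168 − 0.029696 = 0.164472 m

Δh_A − Δh_B ≈ 0.16 m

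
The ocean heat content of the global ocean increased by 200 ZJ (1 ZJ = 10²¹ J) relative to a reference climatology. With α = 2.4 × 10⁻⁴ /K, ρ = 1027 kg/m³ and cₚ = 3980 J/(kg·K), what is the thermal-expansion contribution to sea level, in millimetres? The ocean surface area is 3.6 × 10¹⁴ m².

Per unit area: Q = 200×10²¹ / (3.6×10¹⁴) ≈ 5.556×10⁸ J/m²
Δh = αQ/(ρcₚ) = 2.4×10⁻⁴ × 5.556×10⁸ / (1027 × 3980) ≈ 0.032623 m

33 mm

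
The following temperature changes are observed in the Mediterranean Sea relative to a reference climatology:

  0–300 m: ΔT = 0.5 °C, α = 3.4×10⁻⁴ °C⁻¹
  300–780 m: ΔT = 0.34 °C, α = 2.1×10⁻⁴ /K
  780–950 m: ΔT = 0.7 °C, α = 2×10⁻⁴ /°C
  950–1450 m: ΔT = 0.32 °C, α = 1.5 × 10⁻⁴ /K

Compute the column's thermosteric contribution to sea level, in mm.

0–300 m: 300 × 3.4×10⁻⁴ × 0.5 = 0.05100 m
2.1×10⁻⁴ × 480 × 0.34 = 0.034272 m
170 × 2×10⁻⁴ × 0.7 = 0.02380 m
950–1450 m: 0.32 × 1.5×10⁻⁴ × 500 = 0.02400 m
Δh = 0.05100 + 0.034272 + 0.02380 + 0.02400 = 0.133072 m

Δh = 133 mm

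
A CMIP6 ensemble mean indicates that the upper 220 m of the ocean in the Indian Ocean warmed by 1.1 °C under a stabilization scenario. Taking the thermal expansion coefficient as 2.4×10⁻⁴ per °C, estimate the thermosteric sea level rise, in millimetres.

Δh = αΔT·H = 2.4×10⁻⁴ × 1.1 × 220 = 0.05808 m

about 58.1 mm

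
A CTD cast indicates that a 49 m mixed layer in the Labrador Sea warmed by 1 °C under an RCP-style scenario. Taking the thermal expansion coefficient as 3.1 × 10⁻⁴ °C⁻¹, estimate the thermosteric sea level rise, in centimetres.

Δh = αΔT·H = 3.1×10⁻⁴ × 1 × 49 = 0.01519 m

about 1.5 cm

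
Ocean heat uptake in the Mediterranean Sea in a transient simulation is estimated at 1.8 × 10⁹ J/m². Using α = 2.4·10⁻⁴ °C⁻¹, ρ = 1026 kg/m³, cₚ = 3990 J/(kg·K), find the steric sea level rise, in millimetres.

about 110 mm

Δh = αQ/(ρcₚ) = 2.4×10⁻⁴ × 1.8×10⁹ / (1026 × 3990) ≈ 0.10553 m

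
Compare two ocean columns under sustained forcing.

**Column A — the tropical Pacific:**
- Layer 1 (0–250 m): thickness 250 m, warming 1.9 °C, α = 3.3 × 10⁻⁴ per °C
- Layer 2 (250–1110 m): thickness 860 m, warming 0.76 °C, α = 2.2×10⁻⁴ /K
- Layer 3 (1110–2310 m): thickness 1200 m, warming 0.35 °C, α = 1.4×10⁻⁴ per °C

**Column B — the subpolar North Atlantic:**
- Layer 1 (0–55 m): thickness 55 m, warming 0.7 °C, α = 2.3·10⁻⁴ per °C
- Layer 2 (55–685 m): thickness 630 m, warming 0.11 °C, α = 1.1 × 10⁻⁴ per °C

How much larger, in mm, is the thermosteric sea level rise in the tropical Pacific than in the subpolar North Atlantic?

343 mm

A 250 × 1.9 × 3.3×10⁻⁴ = 0.15675 m
A Layer 2: 0.76 × 2.2×10⁻⁴ × 860 = 0.143792 m
A 1.4×10⁻⁴ × 1200 × 0.35 = 0.05880 m
A total: 0.359342 m
B 0–55 m: 55 × 0.7 × 2.3×10⁻⁴ = 0.008855 m
B 55–685 m: 1.1×10⁻⁴ × 0.11 × 630 = 0.007623 m
B total: 0.016478 m
Difference: 0.359342 − 0.016478 = 0.342864 m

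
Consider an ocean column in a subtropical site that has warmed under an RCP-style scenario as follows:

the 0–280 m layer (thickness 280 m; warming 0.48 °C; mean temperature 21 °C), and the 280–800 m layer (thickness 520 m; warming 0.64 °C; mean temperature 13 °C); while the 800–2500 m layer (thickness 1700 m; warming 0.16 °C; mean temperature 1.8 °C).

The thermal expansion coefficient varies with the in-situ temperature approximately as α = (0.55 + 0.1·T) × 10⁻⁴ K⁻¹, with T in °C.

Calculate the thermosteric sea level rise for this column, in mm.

Layer 1: α = (0.55 + 0.1×21)×10⁻⁴ = 2.65×10⁻⁴ K⁻¹
Layer 2: α = (0.55 + 0.1×13)×10⁻⁴ = 1.85×10⁻⁴ K⁻¹
Layer 3: α = (0.55 + 0.1×1.8)×10⁻⁴ = 0.73×10⁻⁴ K⁻¹
280 × 2.65×10⁻⁴ × 0.48 = 0.035616 m
280–800 m: 1.85×10⁻⁴ × 520 × 0.64 = 0.061568 m
800–2500 m: 0.73×10⁻⁴ × 0.16 × 1700 = 0.019856 m
Δh = 0.035616 + 0.061568 + 0.019856 = 0.11704 m ≈ 120 mm

120 mm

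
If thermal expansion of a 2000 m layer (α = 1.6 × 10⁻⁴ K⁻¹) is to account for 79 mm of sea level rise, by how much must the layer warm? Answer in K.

ΔT ≈ 0.247 K

ΔT = Δh/(αH) = 0.079 / (1.6×10⁻⁴ × 2000) ≈ 0.2469 K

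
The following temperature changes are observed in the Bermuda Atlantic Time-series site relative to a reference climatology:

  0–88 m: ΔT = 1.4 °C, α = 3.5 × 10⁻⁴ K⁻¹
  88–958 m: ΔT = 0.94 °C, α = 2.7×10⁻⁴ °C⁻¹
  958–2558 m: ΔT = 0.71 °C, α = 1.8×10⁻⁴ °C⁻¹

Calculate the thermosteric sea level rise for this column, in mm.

3.5×10⁻⁴ × 88 × 1.4 = 0.04312 m
Layer 2: 0.94 × 870 × 2.7×10⁻⁴ = 0.220806 m
Layer 3: 0.71 × 1.8×10⁻⁴ × 1600 = 0.20448 m
Δh = 0.04312 + 0.220806 + 0.20448 = 0.468406 m

468 mm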